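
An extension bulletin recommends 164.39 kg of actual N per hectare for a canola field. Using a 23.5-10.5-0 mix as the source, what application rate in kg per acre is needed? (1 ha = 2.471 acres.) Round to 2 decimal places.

283.10 kg of product per acre

Product per hectare = 164.39 / 23.5% = 699.532 kg.
Convert to per acre: 699.532 × 0.404694 = 283.097 kg.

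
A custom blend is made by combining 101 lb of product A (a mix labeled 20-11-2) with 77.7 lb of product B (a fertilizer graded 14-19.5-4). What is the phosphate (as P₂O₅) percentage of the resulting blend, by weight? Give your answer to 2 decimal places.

Total mass = 101 + 77.7 = 178.7 lb.
P₂O₅ mass = 11%×101 + 19.5%×77.7 = 26.2615 lb.
% P₂O₅ = 26.2615 / 178.7 = 14.6959%.

14.70% P₂O₅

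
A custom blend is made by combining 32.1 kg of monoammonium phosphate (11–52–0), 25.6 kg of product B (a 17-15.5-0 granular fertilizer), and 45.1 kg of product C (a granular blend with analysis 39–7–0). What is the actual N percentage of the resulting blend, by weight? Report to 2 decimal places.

Total mass = 32.1 + 25.6 + 45.1 = 102.8 kg.
N mass = 11%×32.1 + 17%×25.6 + 39%×45.1 = 25.472 kg.
% N = 25.472 / 102.8 = 24.7782%.

24.78% N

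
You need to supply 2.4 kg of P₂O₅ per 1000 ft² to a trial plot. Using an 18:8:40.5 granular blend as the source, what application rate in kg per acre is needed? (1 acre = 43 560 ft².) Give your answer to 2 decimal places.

1306.80 kg of product per acre

Product per 1000 ft² = 2.4 / 8% = 30 kg.
Convert to per acre: 30 × 43.56 = 1306.8 kg.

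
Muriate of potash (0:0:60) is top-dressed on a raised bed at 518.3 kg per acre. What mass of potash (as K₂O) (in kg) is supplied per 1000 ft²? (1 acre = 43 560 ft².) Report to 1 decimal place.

7.1 kg K₂O per thousand sq ft

K₂O per acre = 518.3 × 60% = 310.98 kg.
Convert to per 1000 ft²: 310.98 × 0.0229568 = 7.13912 kg.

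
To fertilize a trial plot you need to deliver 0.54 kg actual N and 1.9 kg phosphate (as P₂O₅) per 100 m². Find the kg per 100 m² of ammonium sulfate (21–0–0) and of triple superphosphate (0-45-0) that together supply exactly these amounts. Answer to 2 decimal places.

With a, b = kg per 100 m² of ammonium sulfate and triple superphosphate:
N: 0.21·a + 0·b = 0.54
P₂O₅: 0·a + 0.45·b = 1.9
Solving simultaneously: a = 2.57143, b = 4.22222.

2.57 kg ammonium sulfate, 4.22 kg triple superphosphate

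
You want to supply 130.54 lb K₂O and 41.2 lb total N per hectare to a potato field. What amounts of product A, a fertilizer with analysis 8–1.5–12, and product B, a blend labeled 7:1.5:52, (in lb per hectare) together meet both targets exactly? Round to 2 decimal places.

370.07 lb product A, 165.64 lb product B

With a, b = lb per hectare of product A and product B:
K₂O: 0.12·a + 0.52·b = 130.54
N: 0.08·a + 0.07·b = 41.2
Eliminate b: (row1) − 0.52/0.07·(row2) → -0.474286·a = -175.517, so a = 370.066.
Then b = (41.2 − 0.08·370.066) / 0.07 = 165.639.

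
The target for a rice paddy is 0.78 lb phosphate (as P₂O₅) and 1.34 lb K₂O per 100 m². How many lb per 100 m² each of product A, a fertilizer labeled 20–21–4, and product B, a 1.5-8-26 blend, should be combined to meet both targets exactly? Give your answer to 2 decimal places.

1.86 lb product A, 4.87 lb product B

Let a = lb of product A, b = lb of product B (per 100 m²).
P₂O₅: 0.21·a + 0.08·b = 0.78
K₂O: 0.04·a + 0.26·b = 1.34
From row1: a = (0.78 − 0.08·b) / 0.21.
Into row2: 0.04·(0.78 − 0.08·b)/0.21 + 0.26·b = 1.34 → b = 4.8677, a = 1.85992.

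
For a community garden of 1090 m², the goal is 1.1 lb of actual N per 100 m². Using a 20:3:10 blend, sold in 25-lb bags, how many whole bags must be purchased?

3 bags

Product per 100 m² = 1.1 / 20% = 5.5 lb.
Total product = 5.5 × 1090 / 100 = 59.95 lb.
Bags = ⌈59.95 / 25⌉ = 3.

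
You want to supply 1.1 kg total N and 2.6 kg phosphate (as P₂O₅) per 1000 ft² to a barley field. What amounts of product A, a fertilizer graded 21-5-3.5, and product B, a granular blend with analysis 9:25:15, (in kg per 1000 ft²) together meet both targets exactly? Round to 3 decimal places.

0.854 kg product A, 10.229 kg product B

Let a = kg of product A, b = kg of product B (per 1000 ft²).
N: 0.21·a + 0.09·b = 1.1
P₂O₅: 0.05·a + 0.25·b = 2.6
Eliminate b: (row1) − 0.09/0.25·(row2) → 0.192·a = 0.164, so a = 0.854167.
Then b = (2.6 − 0.05·0.854167) / 0.25 = 10.2292.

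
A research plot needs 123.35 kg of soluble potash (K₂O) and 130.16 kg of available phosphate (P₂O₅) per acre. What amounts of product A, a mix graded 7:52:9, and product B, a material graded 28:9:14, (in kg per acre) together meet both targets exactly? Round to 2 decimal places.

Let a = kg of product A, b = kg of product B (per acre).
K₂O: 0.09·a + 0.14·b = 123.35
P₂O₅: 0.52·a + 0.09·b = 130.16
Eliminate a: (row1) − 0.09/0.52·(row2) → 0.124423·b = 100.822, so b = 810.318.
Back-substitute: a = (123.35 − 0.14·810.318) / 0.09 = 110.0603.

110.06 kg product A, 810.32 kg product B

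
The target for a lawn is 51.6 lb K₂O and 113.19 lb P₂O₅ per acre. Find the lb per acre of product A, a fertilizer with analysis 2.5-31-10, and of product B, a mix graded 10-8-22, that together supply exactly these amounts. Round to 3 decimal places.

Per-acre balance (a = product A, b = product B):
K₂O: 0.1·a + 0.22·b = 51.6
P₂O₅: 0.31·a + 0.08·b = 113.19
Eliminate b: (row1) − 0.22/0.08·(row2) → -0.7525·a = -259.672, so a = 345.0797.
Then b = (113.19 − 0.31·345.0797) / 0.08 = 77.69103.

345.080 lb product A, 77.691 lb product B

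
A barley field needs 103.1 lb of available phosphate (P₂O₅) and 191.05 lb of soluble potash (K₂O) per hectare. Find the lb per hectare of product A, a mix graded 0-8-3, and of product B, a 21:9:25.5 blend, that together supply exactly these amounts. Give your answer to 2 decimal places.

513.90 lb product A, 688.76 lb product B

With a, b = lb per hectare of product A and product B:
P₂O₅: 0.08·a + 0.09·b = 103.1
K₂O: 0.03·a + 0.255·b = 191.05
Eliminate b: (row1) − 0.09/0.255·(row2) → 0.0694118·a = 35.6706, so a = 513.898.
Then b = (191.05 − 0.03·513.898) / 0.255 = 688.757.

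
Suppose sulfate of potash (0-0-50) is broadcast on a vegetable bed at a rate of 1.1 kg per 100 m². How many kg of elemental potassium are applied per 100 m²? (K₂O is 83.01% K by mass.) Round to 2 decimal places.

K₂O per 100 m² = 1.1 × 50% = 0.55 kg.
Elemental K = 0.55 × 0.8301 = 0.456555 kg per 100 m².

0.46 kg K per hundred sq m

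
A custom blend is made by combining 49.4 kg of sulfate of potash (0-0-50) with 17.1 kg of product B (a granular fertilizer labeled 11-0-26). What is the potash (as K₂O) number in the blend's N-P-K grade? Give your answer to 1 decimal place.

43.8% K₂O

Total mass = 49.4 + 17.1 = 66.5 kg.
K₂O mass = 50%×49.4 + 26%×17.1 = 29.146 kg.
% K₂O = 29.146 / 66.5 = 43.8286%.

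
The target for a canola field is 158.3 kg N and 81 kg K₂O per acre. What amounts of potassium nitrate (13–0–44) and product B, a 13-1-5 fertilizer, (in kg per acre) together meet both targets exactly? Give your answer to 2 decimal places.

51.58 kg potassium nitrate, 1166.11 kg product B

Let a = kg of potassium nitrate, b = kg of product B (per acre).
N: 0.13·a + 0.13·b = 158.3
K₂O: 0.44·a + 0.05·b = 81
Eliminate b: (row1) − 0.13/0.05·(row2) → -1.014·a = -52.3, so a = 51.5779.
Then b = (81 − 0.44·51.5779) / 0.05 = 1166.114.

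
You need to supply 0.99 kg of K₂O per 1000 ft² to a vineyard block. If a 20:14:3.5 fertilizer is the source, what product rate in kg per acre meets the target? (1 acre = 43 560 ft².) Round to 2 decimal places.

Product per 1000 ft² = 0.99 / 3.5% = 28.2857 kg.
Convert to per acre: 28.2857 × 43.56 = 1232.126 kg.

1232.13 kg of product per acre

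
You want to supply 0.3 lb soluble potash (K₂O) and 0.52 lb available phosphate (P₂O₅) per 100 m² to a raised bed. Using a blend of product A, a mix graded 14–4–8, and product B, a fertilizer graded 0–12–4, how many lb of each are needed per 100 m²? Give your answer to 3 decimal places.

With a, b = lb per 100 m² of product A and product B:
K₂O: 0.08·a + 0.04·b = 0.3
P₂O₅: 0.04·a + 0.12·b = 0.52
From row1: a = (0.3 − 0.04·b) / 0.08.
Into row2: 0.04·(0.3 − 0.04·b)/0.08 + 0.12·b = 0.52 → b = 3.7, a = 1.9.

1.900 lb product A, 3.700 lb product B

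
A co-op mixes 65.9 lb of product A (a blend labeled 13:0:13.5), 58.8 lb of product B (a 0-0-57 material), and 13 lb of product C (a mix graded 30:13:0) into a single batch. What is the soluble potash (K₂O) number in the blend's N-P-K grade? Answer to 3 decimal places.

Total mass = 65.9 + 58.8 + 13 = 137.7 lb.
K₂O mass = 13.5%×65.9 + 57%×58.8 + 0%×13 = 42.4125 lb.
% K₂O = 42.4125 / 137.7 = 30.8007%.

30.801% K₂O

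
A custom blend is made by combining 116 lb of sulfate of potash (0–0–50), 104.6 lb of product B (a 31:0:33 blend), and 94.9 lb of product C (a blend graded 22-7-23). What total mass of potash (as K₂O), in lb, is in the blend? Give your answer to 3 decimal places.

114.345 lb K₂O

K₂O mass = 50%×116 + 33%×104.6 + 23%×94.9 = 114.345 lb.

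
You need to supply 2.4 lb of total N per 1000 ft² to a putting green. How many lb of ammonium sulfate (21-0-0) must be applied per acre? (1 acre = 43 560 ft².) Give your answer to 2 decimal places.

497.83 lb of product per acre

Product per 1000 ft² = 2.4 / 21% = 11.4286 lb.
Convert to per acre: 11.4286 × 43.56 = 497.829 lb.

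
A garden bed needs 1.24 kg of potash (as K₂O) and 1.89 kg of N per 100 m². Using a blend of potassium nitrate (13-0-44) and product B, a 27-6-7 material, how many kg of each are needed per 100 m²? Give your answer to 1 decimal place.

1.8 kg potassium nitrate, 6.1 kg product B

Per-100 m² balance (a = potassium nitrate, b = product B):
K₂O: 0.44·a + 0.07·b = 1.24
N: 0.13·a + 0.27·b = 1.89
Eliminate a: (row1) − 0.44/0.13·(row2) → -0.843846·b = -5.15692, so b = 6.11121.
Back-substitute: a = (1.24 − 0.07·6.11121) / 0.44 = 1.84594.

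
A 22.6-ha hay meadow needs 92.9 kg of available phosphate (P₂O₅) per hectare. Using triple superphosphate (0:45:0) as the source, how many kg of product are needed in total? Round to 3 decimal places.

4665.644 kg

Product per hectare = 92.9 / 45% = 206.444 kg.
Total product = 206.444 × 22.6 = 4665.6444 kg.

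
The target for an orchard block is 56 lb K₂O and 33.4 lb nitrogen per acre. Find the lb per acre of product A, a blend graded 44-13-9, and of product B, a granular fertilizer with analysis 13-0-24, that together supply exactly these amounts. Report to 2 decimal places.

Per-acre balance (a = product A, b = product B):
K₂O: 0.09·a + 0.24·b = 56
N: 0.44·a + 0.13·b = 33.4
Eliminate b: (row1) − 0.24/0.13·(row2) → -0.722308·a = -5.66154, so a = 7.83813.
Then b = (33.4 − 0.44·7.83813) / 0.13 = 230.394.

7.84 lb product A, 230.39 lb product B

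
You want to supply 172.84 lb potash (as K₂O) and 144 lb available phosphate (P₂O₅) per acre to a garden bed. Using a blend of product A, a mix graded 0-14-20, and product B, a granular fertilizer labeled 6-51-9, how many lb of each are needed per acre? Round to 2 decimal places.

841.03 lb product A, 51.48 lb product B

Let a = lb of product A, b = lb of product B (per acre).
K₂O: 0.2·a + 0.09·b = 172.84
P₂O₅: 0.14·a + 0.51·b = 144
From row1: a = (172.84 − 0.09·b) / 0.2.
Into row2: 0.14·(172.84 − 0.09·b)/0.2 + 0.51·b = 144 → b = 51.481, a = 841.034.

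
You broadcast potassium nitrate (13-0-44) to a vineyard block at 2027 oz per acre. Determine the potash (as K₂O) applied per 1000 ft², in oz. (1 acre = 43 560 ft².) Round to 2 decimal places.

20.47 oz K₂O per thousand sq ft

K₂O per acre = 2027 × 44% = 891.88 oz.
Convert to per 1000 ft²: 891.88 × 0.0229568 = 20.4747 oz.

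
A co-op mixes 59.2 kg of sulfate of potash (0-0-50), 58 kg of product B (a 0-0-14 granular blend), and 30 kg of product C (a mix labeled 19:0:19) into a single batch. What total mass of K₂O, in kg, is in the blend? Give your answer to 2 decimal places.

K₂O mass = 50%×59.2 + 14%×58 + 19%×30 = 43.42 kg.

43.42 kg K₂O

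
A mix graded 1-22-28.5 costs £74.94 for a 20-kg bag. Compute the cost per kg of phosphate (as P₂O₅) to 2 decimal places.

P₂O₅ in bag = 20 × 22% = 4.4 kg.
Cost per kg P₂O₅ = £74.94 / 4.4 = £17.0318.

£17.03 per kg P₂O₅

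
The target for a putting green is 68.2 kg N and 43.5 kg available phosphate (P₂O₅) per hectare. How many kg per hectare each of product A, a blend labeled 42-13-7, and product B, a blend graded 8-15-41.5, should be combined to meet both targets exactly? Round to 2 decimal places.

128.33 kg product A, 178.78 kg product B

Let a = kg of product A, b = kg of product B (per hectare).
N: 0.42·a + 0.08·b = 68.2
P₂O₅: 0.13·a + 0.15·b = 43.5
From row1: a = (68.2 − 0.08·b) / 0.42.
Into row2: 0.13·(68.2 − 0.08·b)/0.42 + 0.15·b = 43.5 → b = 178.783, a = 128.327.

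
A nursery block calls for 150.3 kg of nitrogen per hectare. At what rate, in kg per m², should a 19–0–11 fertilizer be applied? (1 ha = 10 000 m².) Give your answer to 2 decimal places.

0.08 kg of product per sq m

Product per hectare = 150.3 / 19% = 791.053 kg.
Convert to per m²: 791.053 × 0.0001 = 0.0791053 kg.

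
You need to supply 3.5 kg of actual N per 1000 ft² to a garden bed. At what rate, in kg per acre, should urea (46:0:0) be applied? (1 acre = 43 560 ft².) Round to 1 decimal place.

Product per 1000 ft² = 3.5 / 46% = 7.6087 kg.
Convert to per acre: 7.6087 × 43.56 = 331.435 kg.

331.4 kg of product per acre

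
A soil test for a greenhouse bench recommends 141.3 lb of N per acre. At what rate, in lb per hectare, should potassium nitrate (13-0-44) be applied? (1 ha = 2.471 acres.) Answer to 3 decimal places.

2685.787 lb of product per hectare

Product per acre = 141.3 / 13% = 1086.92 lb.
Convert to per hectare: 1086.92 × 2.471 = 2685.7869 lb.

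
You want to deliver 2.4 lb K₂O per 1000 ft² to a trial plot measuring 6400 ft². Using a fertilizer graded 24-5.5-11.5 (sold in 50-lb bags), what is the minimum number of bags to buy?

3 bags

Product per 1000 ft² = 2.4 / 11.5% = 20.8696 lb.
Total product = 20.8696 × 6400 / 1000 = 133.565 lb.
Bags = ⌈133.565 / 50⌉ = 3.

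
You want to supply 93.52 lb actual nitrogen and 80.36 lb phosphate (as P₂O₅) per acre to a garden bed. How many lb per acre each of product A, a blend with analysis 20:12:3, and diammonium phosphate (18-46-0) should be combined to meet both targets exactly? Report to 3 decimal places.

405.602 lb product A, 68.886 lb diammonium phosphate

Let a = lb of product A, b = lb of diammonium phosphate (per acre).
N: 0.2·a + 0.18·b = 93.52
P₂O₅: 0.12·a + 0.46·b = 80.36
Solving simultaneously: a = 405.6023, b = 68.8864.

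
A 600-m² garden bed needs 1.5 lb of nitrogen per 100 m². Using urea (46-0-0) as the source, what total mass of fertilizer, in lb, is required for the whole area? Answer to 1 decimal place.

19.6 lb

Product per 100 m² = 1.5 / 46% = 3.26087 lb.
Total product = 3.26087 × 600 / 100 = 19.5652 lb.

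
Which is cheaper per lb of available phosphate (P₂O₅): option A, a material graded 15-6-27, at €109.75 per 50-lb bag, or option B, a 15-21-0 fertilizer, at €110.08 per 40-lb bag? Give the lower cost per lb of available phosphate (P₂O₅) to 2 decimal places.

€13.10 per lb P₂O₅ (option B)

option A: P₂O₅ per bag = 50 × 6% = 3 lb; cost = 109.75 / 3 = €36.5833/lb P₂O₅.
option B: P₂O₅ per bag = 40 × 21% = 8.4 lb; cost = 110.08 / 8.4 = €13.1048/lb P₂O₅.
option B is cheaper.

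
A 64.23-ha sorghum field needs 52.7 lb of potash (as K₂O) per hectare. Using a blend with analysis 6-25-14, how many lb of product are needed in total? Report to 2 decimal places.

Product per hectare = 52.7 / 14% = 376.429 lb.
Total product = 376.429 × 64.23 = 24178.007 lb.

24178.01 lb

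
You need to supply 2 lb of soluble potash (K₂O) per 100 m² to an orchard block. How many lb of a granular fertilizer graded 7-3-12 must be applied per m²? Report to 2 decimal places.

0.17 lb of product per sq m

Product per 100 m² = 2 / 12% = 16.6667 lb.
Convert to per m²: 16.6667 × 0.01 = 0.166667 lb.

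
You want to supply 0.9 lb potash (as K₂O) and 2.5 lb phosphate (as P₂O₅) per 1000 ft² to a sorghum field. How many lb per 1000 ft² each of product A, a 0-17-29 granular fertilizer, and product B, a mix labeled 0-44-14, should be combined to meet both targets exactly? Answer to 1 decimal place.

With a, b = lb per 1000 ft² of product A and product B:
K₂O: 0.29·a + 0.14·b = 0.9
P₂O₅: 0.17·a + 0.44·b = 2.5
Solving simultaneously: a = 0.44316, b = 5.5106.

0.4 lb product A, 5.5 lb product B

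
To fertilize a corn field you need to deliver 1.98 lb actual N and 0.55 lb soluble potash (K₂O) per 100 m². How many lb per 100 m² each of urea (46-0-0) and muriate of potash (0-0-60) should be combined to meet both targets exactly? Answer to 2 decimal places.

Let a = lb of urea, b = lb of muriate of potash (per 100 m²).
N: 0.46·a + 0·b = 1.98
K₂O: 0·a + 0.6·b = 0.55
Solving simultaneously: a = 4.30435, b = 0.916667.

4.30 lb urea, 0.92 lb muriate of potash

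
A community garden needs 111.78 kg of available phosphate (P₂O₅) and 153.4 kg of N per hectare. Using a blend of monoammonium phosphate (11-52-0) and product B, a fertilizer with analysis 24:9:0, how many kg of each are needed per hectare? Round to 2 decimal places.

With a, b = kg per hectare of monoammonium phosphate and product B:
P₂O₅: 0.52·a + 0.09·b = 111.78
N: 0.11·a + 0.24·b = 153.4
Eliminate b: (row1) − 0.09/0.24·(row2) → 0.47875·a = 54.255, so a = 113.326.
Then b = (153.4 − 0.11·113.326) / 0.24 = 587.225.

113.33 kg monoammonium phosphate, 587.23 kg product B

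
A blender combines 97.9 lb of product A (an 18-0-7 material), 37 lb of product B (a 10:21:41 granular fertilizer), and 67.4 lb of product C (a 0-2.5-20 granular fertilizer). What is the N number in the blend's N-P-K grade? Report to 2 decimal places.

10.54% N

Total mass = 97.9 + 37 + 67.4 = 202.3 lb.
N mass = 18%×97.9 + 10%×37 + 0%×67.4 = 21.322 lb.
% N = 21.322 / 202.3 = 10.5398%.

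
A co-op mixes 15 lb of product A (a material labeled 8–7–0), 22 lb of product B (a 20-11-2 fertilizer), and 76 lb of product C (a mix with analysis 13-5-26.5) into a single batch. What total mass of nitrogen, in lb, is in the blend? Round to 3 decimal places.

15.480 lb N

N mass = 8%×15 + 20%×22 + 13%×76 = 15.48 lb.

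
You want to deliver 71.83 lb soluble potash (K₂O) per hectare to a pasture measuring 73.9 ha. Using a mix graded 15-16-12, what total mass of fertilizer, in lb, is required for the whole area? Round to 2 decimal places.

44235.31 lb

Product per hectare = 71.83 / 12% = 598.583 lb.
Total product = 598.583 × 73.9 = 44235.308 lb.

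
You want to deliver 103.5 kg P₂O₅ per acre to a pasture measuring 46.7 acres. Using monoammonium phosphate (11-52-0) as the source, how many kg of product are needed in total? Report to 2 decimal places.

9295.10 kg

Product per acre = 103.5 / 52% = 199.038 kg.
Total product = 199.038 × 46.7 = 9295.096 kg.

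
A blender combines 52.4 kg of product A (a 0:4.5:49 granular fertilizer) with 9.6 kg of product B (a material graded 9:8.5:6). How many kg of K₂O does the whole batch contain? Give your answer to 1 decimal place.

26.3 kg K₂O

K₂O mass = 49%×52.4 + 6%×9.6 = 26.252 kg.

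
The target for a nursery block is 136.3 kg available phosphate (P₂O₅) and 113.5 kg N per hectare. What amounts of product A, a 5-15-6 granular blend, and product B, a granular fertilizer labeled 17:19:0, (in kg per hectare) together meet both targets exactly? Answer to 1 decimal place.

100.4 kg product A, 638.1 kg product B

Let a = kg of product A, b = kg of product B (per hectare).
P₂O₅: 0.15·a + 0.19·b = 136.3
N: 0.05·a + 0.17·b = 113.5
Eliminate a: (row1) − 0.15/0.05·(row2) → -0.32·b = -204.2, so b = 638.125.
Back-substitute: a = (136.3 − 0.19·638.125) / 0.15 = 100.375.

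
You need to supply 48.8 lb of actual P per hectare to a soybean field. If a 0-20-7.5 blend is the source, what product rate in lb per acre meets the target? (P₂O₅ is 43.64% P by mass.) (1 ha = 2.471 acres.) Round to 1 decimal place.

226.3 lb of product per acre

As P₂O₅: 48.8 / 0.4364 = 111.824 lb per hectare.
Product per hectare = 111.824 / 20% = 559.12 lb.
Convert to per acre: 559.12 × 0.404694 = 226.273 lb.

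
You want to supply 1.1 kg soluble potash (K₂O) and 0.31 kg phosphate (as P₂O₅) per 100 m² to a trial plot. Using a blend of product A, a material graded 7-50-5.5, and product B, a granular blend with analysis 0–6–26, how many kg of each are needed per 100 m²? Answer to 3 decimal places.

Per-100 m² balance (a = product A, b = product B):
K₂O: 0.055·a + 0.26·b = 1.1
P₂O₅: 0.5·a + 0.06·b = 0.31
From row1: a = (1.1 − 0.26·b) / 0.055.
Into row2: 0.5·(1.1 − 0.26·b)/0.055 + 0.06·b = 0.31 → b = 4.20639, a = 0.115233.

0.115 kg product A, 4.206 kg product B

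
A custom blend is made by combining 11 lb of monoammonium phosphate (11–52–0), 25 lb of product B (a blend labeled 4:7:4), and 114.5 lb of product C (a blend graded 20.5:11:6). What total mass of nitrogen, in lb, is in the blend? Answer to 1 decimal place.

N mass = 11%×11 + 4%×25 + 20.5%×114.5 = 25.6825 lb.

25.7 lb N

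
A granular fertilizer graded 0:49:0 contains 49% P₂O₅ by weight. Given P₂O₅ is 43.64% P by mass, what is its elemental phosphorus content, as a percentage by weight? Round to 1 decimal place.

%P = 49 × 0.4364 = 21.3836%.

21.4% P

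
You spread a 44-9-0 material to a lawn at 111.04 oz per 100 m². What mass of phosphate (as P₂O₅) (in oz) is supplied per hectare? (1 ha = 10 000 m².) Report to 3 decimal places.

999.360 oz P₂O₅ per hectare

P₂O₅ per 100 m² = 111.04 × 9% = 9.9936 oz.
Convert to per hectare: 9.9936 × 100 = 999.36 oz.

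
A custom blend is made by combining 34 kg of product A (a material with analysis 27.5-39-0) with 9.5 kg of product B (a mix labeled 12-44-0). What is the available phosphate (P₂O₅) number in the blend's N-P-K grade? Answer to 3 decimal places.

40.092% P₂O₅

Total mass = 34 + 9.5 = 43.5 kg.
P₂O₅ mass = 39%×34 + 44%×9.5 = 17.44 kg.
% P₂O₅ = 17.44 / 43.5 = 40.09195%.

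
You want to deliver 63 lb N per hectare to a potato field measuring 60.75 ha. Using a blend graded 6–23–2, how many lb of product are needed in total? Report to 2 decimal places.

Product per hectare = 63 / 6% = 1050 lb.
Total product = 1050 × 60.75 = 63787.5 lb.

63787.50 lb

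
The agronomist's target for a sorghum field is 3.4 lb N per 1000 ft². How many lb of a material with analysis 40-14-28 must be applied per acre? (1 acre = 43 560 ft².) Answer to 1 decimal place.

Product per 1000 ft² = 3.4 / 40% = 8.5 lb.
Convert to per acre: 8.5 × 43.56 = 370.26 lb.

370.3 lb of product per acre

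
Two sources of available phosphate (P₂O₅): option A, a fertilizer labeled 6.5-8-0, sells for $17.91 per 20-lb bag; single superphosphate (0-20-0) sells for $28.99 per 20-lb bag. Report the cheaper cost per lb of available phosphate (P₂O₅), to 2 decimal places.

option A: P₂O₅ per bag = 20 × 8% = 1.6 lb; cost = 17.91 / 1.6 = $11.1937/lb P₂O₅.
single superphosphate: P₂O₅ per bag = 20 × 20% = 4 lb; cost = 28.99 / 4 = $7.2475/lb P₂O₅.
single superphosphate is cheaper.

$7.25 per lb P₂O₅ (single superphosphate)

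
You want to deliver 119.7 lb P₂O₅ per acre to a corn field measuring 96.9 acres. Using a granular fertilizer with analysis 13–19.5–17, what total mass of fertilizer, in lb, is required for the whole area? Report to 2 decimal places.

59481.69 lb

Product per acre = 119.7 / 19.5% = 613.846 lb.
Total product = 613.846 × 96.9 = 59481.692 lb.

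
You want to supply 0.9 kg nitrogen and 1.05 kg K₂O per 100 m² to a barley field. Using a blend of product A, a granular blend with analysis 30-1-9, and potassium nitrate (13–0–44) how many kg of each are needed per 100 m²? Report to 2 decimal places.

2.16 kg product A, 1.95 kg potassium nitrate

Let a = kg of product A, b = kg of potassium nitrate (per 100 m²).
N: 0.3·a + 0.13·b = 0.9
K₂O: 0.09·a + 0.44·b = 1.05
Eliminate a: (row1) − 0.3/0.09·(row2) → -1.33667·b = -2.6, so b = 1.94514.
Back-substitute: a = (0.9 − 0.13·1.94514) / 0.3 = 2.15711.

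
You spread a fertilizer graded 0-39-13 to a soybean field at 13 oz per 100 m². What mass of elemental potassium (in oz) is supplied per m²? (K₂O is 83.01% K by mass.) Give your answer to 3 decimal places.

K₂O per 100 m² = 13 × 13% = 1.69 oz.
Elemental K = 1.69 × 0.8301 = 1.40287 oz per 100 m².
Convert to per m²: 1.40287 × 0.01 = 0.0140287 oz.

0.014 oz K per sq m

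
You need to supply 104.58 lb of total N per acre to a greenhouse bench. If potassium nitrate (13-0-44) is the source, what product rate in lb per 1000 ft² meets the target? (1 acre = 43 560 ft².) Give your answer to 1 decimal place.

Product per acre = 104.58 / 13% = 804.462 lb.
Convert to per 1000 ft²: 804.462 × 0.0229568 = 18.4679 lb.

18.5 lb of product per thousand sq ft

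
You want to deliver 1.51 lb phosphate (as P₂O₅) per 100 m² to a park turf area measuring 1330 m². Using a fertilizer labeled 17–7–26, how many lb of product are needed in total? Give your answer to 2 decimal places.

Product per 100 m² = 1.51 / 7% = 21.5714 lb.
Total product = 21.5714 × 1330 / 100 = 286.9 lb.

286.90 lb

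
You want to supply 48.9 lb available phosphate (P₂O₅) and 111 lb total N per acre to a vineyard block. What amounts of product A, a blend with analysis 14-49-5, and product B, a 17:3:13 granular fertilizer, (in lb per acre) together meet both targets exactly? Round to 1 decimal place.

63.0 lb product A, 601.1 lb product B

Let a = lb of product A, b = lb of product B (per acre).
P₂O₅: 0.49·a + 0.03·b = 48.9
N: 0.14·a + 0.17·b = 111
Eliminate a: (row1) − 0.49/0.14·(row2) → -0.565·b = -339.6, so b = 601.062.
Back-substitute: a = (48.9 − 0.03·601.062) / 0.49 = 62.9962.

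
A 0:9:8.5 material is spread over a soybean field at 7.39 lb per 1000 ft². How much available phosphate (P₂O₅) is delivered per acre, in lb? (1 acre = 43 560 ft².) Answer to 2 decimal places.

P₂O₅ per 1000 ft² = 7.39 × 9% = 0.6651 lb.
Convert to per acre: 0.6651 × 43.56 = 28.9718 lb.

28.97 lb P₂O₅ per acre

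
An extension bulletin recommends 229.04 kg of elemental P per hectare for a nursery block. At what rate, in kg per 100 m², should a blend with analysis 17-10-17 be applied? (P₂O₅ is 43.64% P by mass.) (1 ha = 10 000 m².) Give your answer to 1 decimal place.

52.5 kg of product per hundred sq m

As P₂O₅: 229.04 / 0.4364 = 524.84 kg per hectare.
Product per hectare = 524.84 / 10% = 5248.4 kg.
Convert to per 100 m²: 5248.4 × 0.01 = 52.484 kg.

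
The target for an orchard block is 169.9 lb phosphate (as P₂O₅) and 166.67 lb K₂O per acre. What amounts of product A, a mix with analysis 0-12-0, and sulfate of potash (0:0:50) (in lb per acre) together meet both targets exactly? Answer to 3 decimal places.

1415.833 lb product A, 333.340 lb sulfate of potash

Per-acre balance (a = product A, b = sulfate of potash):
P₂O₅: 0.12·a + 0·b = 169.9
K₂O: 0·a + 0.5·b = 166.67
Solving simultaneously: a = 1415.8333, b = 333.34.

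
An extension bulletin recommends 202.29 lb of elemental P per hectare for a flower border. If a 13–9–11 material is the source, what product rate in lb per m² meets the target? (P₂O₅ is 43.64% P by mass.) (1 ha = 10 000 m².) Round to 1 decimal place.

As P₂O₅: 202.29 / 0.4364 = 463.543 lb per hectare.
Product per hectare = 463.543 / 9% = 5150.47 lb.
Convert to per m²: 5150.47 × 0.0001 = 0.515047 lb.

0.5 lb of product per sq m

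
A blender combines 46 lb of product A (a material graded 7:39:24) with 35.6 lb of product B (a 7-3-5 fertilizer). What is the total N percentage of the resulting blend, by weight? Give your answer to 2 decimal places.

Total mass = 46 + 35.6 = 81.6 lb.
N mass = 7%×46 + 7%×35.6 = 5.712 lb.
% N = 5.712 / 81.6 = 7%.

7.00% N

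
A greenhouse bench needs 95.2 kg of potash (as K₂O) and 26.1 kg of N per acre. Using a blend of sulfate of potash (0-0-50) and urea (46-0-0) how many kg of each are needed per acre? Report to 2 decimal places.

190.40 kg sulfate of potash, 56.74 kg urea

Let a = kg of sulfate of potash, b = kg of urea (per acre).
K₂O: 0.5·a + 0·b = 95.2
N: 0·a + 0.46·b = 26.1
Solving simultaneously: a = 190.4, b = 56.7391.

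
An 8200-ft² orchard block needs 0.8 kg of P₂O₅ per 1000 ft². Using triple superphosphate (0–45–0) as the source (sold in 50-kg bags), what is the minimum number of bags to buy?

Product per 1000 ft² = 0.8 / 45% = 1.77778 kg.
Total product = 1.77778 × 8200 / 1000 = 14.5778 kg.
Bags = ⌈14.5778 / 50⌉ = 1.

1 bags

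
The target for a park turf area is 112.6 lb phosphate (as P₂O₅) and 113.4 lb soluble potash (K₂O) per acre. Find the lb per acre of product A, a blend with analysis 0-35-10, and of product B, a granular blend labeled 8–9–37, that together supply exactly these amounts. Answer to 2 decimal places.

261.05 lb product A, 235.93 lb product B

Let a = lb of product A, b = lb of product B (per acre).
P₂O₅: 0.35·a + 0.09·b = 112.6
K₂O: 0.1·a + 0.37·b = 113.4
Eliminate a: (row1) − 0.35/0.1·(row2) → -1.205·b = -284.3, so b = 235.934.
Back-substitute: a = (112.6 − 0.09·235.934) / 0.35 = 261.046.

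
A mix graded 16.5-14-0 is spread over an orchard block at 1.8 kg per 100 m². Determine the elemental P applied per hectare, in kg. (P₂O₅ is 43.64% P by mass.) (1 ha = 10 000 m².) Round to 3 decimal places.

P₂O₅ per 100 m² = 1.8 × 14% = 0.252 kg.
Elemental P = 0.252 × 0.4364 = 0.109973 kg per 100 m².
Convert to per hectare: 0.109973 × 100 = 10.9973 kg.

10.997 kg P per hectare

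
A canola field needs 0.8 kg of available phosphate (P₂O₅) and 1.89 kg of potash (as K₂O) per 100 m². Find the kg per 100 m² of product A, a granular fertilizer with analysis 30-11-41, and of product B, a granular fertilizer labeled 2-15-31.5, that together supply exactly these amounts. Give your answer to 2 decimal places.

1.17 kg product A, 4.47 kg product B

With a, b = kg per 100 m² of product A and product B:
P₂O₅: 0.11·a + 0.15·b = 0.8
K₂O: 0.41·a + 0.315·b = 1.89
From row1: a = (0.8 − 0.15·b) / 0.11.
Into row2: 0.41·(0.8 − 0.15·b)/0.11 + 0.315·b = 1.89 → b = 4.473, a = 1.17318.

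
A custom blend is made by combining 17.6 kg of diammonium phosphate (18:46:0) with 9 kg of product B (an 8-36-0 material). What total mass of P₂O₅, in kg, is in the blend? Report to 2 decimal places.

11.34 kg P₂O₅

P₂O₅ mass = 46%×17.6 + 36%×9 = 11.336 kg.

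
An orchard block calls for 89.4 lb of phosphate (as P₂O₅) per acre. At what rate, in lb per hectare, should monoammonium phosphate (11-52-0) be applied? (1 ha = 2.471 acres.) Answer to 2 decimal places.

424.82 lb of product per hectare

Product per acre = 89.4 / 52% = 171.923 lb.
Convert to per hectare: 171.923 × 2.471 = 424.822 lb.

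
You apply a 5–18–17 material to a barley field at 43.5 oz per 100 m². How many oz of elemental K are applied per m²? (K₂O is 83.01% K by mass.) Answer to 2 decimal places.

K₂O per 100 m² = 43.5 × 17% = 7.395 oz.
Elemental K = 7.395 × 0.8301 = 6.13859 oz per 100 m².
Convert to per m²: 6.13859 × 0.01 = 0.0613859 oz.

0.06 oz K per sq m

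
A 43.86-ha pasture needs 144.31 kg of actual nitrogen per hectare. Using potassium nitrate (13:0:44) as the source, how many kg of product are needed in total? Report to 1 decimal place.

48688.0 kg

Product per hectare = 144.31 / 13% = 1110.08 kg.
Total product = 1110.08 × 43.86 = 48687.97 kg.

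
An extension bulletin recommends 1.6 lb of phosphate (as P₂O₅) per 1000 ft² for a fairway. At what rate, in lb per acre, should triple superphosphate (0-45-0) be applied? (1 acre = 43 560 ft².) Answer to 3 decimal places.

Product per 1000 ft² = 1.6 / 45% = 3.55556 lb.
Convert to per acre: 3.55556 × 43.56 = 154.88 lb.

154.880 lb of product per acre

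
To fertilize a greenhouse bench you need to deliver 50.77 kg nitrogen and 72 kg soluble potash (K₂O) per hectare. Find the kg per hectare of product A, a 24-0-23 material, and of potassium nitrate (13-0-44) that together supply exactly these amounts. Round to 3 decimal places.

Per-hectare balance (a = product A, b = potassium nitrate):
N: 0.24·a + 0.13·b = 50.77
K₂O: 0.23·a + 0.44·b = 72
Solving simultaneously: a = 171.45046, b = 74.0145.

171.450 kg product A, 74.015 kg potassium nitrate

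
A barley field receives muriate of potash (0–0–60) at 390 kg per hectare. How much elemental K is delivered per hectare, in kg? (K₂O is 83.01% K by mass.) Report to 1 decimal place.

194.2 kg K per hectare

K₂O per hectare = 390 × 60% = 234 kg.
Elemental K = 234 × 0.8301 = 194.243 kg per hectare.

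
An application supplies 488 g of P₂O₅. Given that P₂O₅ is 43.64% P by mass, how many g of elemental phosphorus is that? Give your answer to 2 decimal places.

212.96 g P

P = 488 × 0.4364 = 212.963 g.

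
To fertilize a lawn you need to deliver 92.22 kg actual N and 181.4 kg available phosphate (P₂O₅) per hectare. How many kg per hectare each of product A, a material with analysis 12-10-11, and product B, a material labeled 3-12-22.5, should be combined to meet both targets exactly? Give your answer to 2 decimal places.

493.37 kg product A, 1100.53 kg product B

With a, b = kg per hectare of product A and product B:
N: 0.12·a + 0.03·b = 92.22
P₂O₅: 0.1·a + 0.12·b = 181.4
Eliminate a: (row1) − 0.12/0.1·(row2) → -0.114·b = -125.46, so b = 1100.526.
Back-substitute: a = (92.22 − 0.03·1100.526) / 0.12 = 493.368.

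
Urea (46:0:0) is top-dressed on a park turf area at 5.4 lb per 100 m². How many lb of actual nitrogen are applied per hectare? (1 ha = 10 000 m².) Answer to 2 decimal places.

248.40 lb N per hectare

nitrogen per 100 m² = 5.4 × 46% = 2.484 lb.
Convert to per hectare: 2.484 × 100 = 248.4 lb.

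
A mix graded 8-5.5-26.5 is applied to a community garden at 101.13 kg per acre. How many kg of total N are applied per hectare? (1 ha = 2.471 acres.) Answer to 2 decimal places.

19.99 kg N per hectare

nitrogen per acre = 101.13 × 8% = 8.0904 kg.
Convert to per hectare: 8.0904 × 2.471 = 19.9914 kg.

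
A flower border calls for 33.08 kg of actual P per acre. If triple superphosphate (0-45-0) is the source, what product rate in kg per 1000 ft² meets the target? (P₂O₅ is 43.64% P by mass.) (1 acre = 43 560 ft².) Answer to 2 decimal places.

3.87 kg of product per thousand sq ft

As P₂O₅: 33.08 / 0.4364 = 75.802 kg per acre.
Product per acre = 75.802 / 45% = 168.449 kg.
Convert to per 1000 ft²: 168.449 × 0.0229568 = 3.86706 kg.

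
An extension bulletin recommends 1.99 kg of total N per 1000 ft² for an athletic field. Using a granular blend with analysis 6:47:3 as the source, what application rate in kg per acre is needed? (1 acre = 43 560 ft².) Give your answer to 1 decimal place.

Product per 1000 ft² = 1.99 / 6% = 33.1667 kg.
Convert to per acre: 33.1667 × 43.56 = 1444.74 kg.

1444.7 kg of product per acre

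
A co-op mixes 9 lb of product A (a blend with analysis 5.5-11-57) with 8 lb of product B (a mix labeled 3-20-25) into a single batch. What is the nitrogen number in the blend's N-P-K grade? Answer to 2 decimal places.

Total mass = 9 + 8 = 17 lb.
N mass = 5.5%×9 + 3%×8 = 0.735 lb.
% N = 0.735 / 17 = 4.32353%.

4.32% N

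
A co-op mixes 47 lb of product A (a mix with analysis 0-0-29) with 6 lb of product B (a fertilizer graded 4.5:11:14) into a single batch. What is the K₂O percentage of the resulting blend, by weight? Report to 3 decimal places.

27.302% K₂O

Total mass = 47 + 6 = 53 lb.
K₂O mass = 29%×47 + 14%×6 = 14.47 lb.
% K₂O = 14.47 / 53 = 27.3019%.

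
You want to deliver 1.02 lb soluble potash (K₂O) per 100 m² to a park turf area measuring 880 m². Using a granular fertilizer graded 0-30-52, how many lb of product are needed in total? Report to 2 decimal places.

17.26 lb

Product per 100 m² = 1.02 / 52% = 1.96154 lb.
Total product = 1.96154 × 880 / 100 = 17.2615 lb.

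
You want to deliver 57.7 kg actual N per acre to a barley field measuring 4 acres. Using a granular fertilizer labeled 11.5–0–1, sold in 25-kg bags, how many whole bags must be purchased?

81 bags

Product per acre = 57.7 / 11.5% = 501.739 kg.
Total product = 501.739 × 4 = 2006.96 kg.
Bags = ⌈2006.96 / 25⌉ = 81.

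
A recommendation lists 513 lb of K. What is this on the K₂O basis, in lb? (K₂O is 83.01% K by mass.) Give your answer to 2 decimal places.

618.00 lb K₂O

K₂O = 513 / 0.8301 = 617.998 lb.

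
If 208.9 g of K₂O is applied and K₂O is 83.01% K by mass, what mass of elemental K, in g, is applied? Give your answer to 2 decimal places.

173.41 g K

K = 208.9 × 0.8301 = 173.408 g.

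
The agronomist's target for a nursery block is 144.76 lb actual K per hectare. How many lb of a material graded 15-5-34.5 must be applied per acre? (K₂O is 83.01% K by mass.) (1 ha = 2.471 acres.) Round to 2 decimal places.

204.56 lb of product per acre

As K₂O: 144.76 / 0.8301 = 174.389 lb per hectare.
Product per hectare = 174.389 / 34.5% = 505.474 lb.
Convert to per acre: 505.474 × 0.404694 = 204.563 lb.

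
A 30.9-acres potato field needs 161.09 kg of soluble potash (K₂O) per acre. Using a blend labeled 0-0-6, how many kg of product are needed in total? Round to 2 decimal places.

82961.35 kg

Product per acre = 161.09 / 6% = 2684.83 kg.
Total product = 2684.83 × 30.9 = 82961.35 kg.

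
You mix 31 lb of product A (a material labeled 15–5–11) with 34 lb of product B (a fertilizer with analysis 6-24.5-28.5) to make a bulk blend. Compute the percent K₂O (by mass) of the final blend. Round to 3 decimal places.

Total mass = 31 + 34 = 65 lb.
K₂O mass = 11%×31 + 28.5%×34 = 13.1 lb.
% K₂O = 13.1 / 65 = 20.1538%.

20.154% K₂O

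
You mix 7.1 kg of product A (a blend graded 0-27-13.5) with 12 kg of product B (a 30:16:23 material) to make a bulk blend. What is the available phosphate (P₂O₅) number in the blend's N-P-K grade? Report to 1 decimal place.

20.1% P₂O₅

Total mass = 7.1 + 12 = 19.1 kg.
P₂O₅ mass = 27%×7.1 + 16%×12 = 3.837 kg.
% P₂O₅ = 3.837 / 19.1 = 20.089%.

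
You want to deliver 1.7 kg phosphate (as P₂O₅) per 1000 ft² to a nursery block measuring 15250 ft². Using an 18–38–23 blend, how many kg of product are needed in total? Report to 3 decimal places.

Product per 1000 ft² = 1.7 / 38% = 4.47368 kg.
Total product = 4.47368 × 15250 / 1000 = 68.2237 kg.

68.224 kg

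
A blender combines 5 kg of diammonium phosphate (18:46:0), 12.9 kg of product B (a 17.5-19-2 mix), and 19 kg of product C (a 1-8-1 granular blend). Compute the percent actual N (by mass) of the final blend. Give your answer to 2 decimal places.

9.07% N

Total mass = 5 + 12.9 + 19 = 36.9 kg.
N mass = 18%×5 + 17.5%×12.9 + 1%×19 = 3.3475 kg.
% N = 3.3475 / 36.9 = 9.07182%.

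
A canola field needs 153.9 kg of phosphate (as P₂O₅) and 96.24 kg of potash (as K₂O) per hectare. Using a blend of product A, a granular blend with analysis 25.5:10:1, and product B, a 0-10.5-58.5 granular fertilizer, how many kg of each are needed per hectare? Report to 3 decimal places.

With a, b = kg per hectare of product A and product B:
P₂O₅: 0.1·a + 0.105·b = 153.9
K₂O: 0.01·a + 0.585·b = 96.24
Eliminate b: (row1) − 0.105/0.585·(row2) → 0.0982051·a = 136.626, so a = 1391.2324.
Then b = (96.24 − 0.01·1391.2324) / 0.585 = 140.7311.

1391.232 kg product A, 140.731 kg product B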